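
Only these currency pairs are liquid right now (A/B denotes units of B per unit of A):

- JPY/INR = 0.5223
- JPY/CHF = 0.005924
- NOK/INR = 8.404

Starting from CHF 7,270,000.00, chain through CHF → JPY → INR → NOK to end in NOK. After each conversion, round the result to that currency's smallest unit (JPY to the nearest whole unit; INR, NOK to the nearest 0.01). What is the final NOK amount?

NOK 76,269,929.20

CHF 7,270,000.00 ÷ 0.005924 = JPY 1,227,211,344
JPY 1,227,211,344 × 0.5223 = INR 640,972,484.97
INR 640,972,484.97 ÷ 8.404 = NOK 76,269,929.20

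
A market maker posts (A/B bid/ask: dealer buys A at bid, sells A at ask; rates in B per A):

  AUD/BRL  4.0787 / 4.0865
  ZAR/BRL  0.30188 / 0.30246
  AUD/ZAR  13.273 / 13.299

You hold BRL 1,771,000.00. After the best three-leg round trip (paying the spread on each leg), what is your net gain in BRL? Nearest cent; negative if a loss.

Best loop BRL → ZAR → AUD → BRL:
BRL 1,771,000.00 ÷ 0.30246 (buy ZAR at ask) = ZAR 5,855,319.71
ZAR 5,855,319.71 ÷ 13.299 (buy AUD at ask) = AUD 440,282.71
AUD 440,282.71 × 4.0787 (sell AUD at bid) = BRL 1,795,781.07

Net profit: BRL 24,781.07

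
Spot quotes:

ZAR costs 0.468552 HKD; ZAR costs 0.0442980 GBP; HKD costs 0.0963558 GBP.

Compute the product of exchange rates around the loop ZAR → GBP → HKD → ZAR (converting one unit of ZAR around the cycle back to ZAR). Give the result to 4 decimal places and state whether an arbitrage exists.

Around ZAR → GBP → HKD → ZAR: 1 × 0.0442980 ÷ 0.0963558 ÷ 0.468552 = 0.981179
Product < 1; profitable direction is ZAR → HKD → GBP → ZAR.

0.9812 (arbitrage exists)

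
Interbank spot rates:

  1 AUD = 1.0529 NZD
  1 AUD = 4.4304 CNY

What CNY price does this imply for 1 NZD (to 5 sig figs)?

NZD/CNY = 4.2078

1 NZD ÷ 1.0529 = 0.949758 AUD
0.949758 AUD × 4.4304 = 4.20781 CNY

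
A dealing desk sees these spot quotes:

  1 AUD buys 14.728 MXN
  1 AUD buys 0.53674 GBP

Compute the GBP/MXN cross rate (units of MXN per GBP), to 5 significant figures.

GBP/MXN = 27.440

1 GBP ÷ 0.53674 = 1.8631 AUD
1.8631 AUD × 14.728 = 27.4397 MXN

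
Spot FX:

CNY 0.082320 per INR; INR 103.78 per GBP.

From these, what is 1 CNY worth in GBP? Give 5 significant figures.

CNY/GBP = 0.11705

1 CNY ÷ 0.082320 = 12.1477 INR
12.1477 INR ÷ 103.78 = 0.117053 GBP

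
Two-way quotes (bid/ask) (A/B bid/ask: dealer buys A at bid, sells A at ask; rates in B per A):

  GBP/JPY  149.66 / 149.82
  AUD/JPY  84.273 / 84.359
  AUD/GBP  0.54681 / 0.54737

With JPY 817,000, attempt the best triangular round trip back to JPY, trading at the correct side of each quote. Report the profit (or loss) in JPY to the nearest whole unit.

Net profit: JPY 22,575

Best loop JPY → GBP → AUD → JPY:
JPY 817,000 ÷ 149.82 (buy GBP at ask) = GBP 5,453.21
GBP 5,453.21 ÷ 0.54737 (buy AUD at ask) = AUD 9,962.57
AUD 9,962.57 × 84.273 (sell AUD at bid) = JPY 839,575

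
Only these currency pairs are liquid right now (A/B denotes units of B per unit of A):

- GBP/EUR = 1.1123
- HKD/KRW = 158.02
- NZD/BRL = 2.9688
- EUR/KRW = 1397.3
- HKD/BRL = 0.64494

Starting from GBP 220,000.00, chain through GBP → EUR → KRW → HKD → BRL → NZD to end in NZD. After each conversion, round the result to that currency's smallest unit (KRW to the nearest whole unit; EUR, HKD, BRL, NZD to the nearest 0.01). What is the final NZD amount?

NZD 470,067.90

GBP 220,000.00 × 1.1123 = EUR 244,706.00
EUR 244,706.00 × 1397.3 = KRW 341,927,694
KRW 341,927,694 ÷ 158.02 = HKD 2,163,825.43
HKD 2,163,825.43 × 0.64494 = BRL 1,395,537.57
BRL 1,395,537.57 ÷ 2.9688 = NZD 470,067.90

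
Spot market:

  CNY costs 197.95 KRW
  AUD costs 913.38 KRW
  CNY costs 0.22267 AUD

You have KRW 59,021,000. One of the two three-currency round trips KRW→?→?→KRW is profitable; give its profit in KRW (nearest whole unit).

Profitable loop is KRW → CNY → AUD → KRW:
KRW 59,021,000 ÷ 197.95 = CNY 298,161.15
CNY 298,161.15 × 0.22267 = AUD 66,391.54
AUD 66,391.54 × 913.38 = KRW 60,640,708
Profit = KRW 60,640,708 − KRW 59,021,000

Profit: KRW 1,619,708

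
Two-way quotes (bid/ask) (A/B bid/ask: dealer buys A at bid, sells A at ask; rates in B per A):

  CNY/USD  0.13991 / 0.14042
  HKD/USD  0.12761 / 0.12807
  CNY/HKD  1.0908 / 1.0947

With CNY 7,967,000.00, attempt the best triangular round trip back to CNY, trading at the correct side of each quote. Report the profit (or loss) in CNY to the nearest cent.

Net result: CNY -16,379.10 (no profitable arbitrage after spreads)

Best loop CNY → USD → HKD → CNY:
CNY 7,967,000.00 × 0.13991 (sell CNY at bid) = USD 1,114,662.97
USD 1,114,662.97 ÷ 0.12807 (buy HKD at ask) = HKD 8,703,544.70
HKD 8,703,544.70 ÷ 1.0947 (buy CNY at ask) = CNY 7,950,620.90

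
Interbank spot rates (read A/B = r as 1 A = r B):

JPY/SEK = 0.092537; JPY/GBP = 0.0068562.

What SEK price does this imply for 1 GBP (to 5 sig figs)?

GBP/SEK = 13.497

1 GBP ÷ 0.0068562 = 145.853 JPY
145.853 JPY × 0.092537 = 13.4968 SEK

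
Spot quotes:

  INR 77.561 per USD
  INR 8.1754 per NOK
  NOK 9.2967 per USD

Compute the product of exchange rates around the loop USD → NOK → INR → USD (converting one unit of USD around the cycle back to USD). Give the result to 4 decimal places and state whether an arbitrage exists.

Around USD → NOK → INR → USD: 1 × 9.2967 × 8.1754 ÷ 77.561 = 0.979929
Product < 1; profitable direction is USD → INR → NOK → USD.

0.9799 (arbitrage exists)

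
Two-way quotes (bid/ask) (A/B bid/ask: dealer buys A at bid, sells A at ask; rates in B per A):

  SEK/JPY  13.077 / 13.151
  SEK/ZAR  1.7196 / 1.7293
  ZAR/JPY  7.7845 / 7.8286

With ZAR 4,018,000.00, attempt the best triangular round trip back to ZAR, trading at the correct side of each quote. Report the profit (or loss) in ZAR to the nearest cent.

Best loop ZAR → JPY → SEK → ZAR:
ZAR 4,018,000.00 × 7.7845 (sell ZAR at bid) = JPY 31,278,121
JPY 31,278,121 ÷ 13.151 (buy SEK at ask) = SEK 2,378,383.47
SEK 2,378,383.47 × 1.7196 (sell SEK at bid) = ZAR 4,089,868.21

Net profit: ZAR 71,868.21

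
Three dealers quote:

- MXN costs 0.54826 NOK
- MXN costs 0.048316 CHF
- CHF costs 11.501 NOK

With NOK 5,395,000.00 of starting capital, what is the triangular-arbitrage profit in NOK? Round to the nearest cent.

Profit: NOK 73,037.24

Profitable loop is NOK → MXN → CHF → NOK:
NOK 5,395,000.00 ÷ 0.54826 = MXN 9,840,221.79
MXN 9,840,221.79 × 0.048316 = CHF 475,440.16
CHF 475,440.16 × 11.501 = NOK 5,468,037.24
Profit = NOK 5,468,037.24 − NOK 5,395,000.00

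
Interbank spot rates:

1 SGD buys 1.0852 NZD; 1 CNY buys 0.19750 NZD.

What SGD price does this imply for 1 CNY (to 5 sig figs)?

CNY/SGD = 0.18199

1 CNY × 0.19750 = 0.1975 NZD
0.1975 NZD ÷ 1.0852 = 0.181994 SGD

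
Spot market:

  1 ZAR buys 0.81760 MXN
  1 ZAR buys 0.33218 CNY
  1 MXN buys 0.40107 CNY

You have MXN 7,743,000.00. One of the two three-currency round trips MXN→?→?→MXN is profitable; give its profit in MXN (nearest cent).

Profitable loop is MXN → ZAR → CNY → MXN:
MXN 7,743,000.00 ÷ 0.81760 = ZAR 9,470,401.17
ZAR 9,470,401.17 × 0.33218 = CNY 3,145,877.86
CNY 3,145,877.86 ÷ 0.40107 = MXN 7,843,712.72
Profit = MXN 7,843,712.72 − MXN 7,743,000.00

Profit: MXN 100,712.72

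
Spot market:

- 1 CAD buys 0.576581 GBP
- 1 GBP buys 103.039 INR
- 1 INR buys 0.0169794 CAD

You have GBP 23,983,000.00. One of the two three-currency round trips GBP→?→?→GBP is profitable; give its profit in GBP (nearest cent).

Profitable loop is GBP → INR → CAD → GBP:
GBP 23,983,000.00 × 103.039 = INR 2,471,184,337.00
INR 2,471,184,337.00 × 0.0169794 = CAD 41,959,227.33
CAD 41,959,227.33 × 0.576581 = GBP 24,192,893.25
Profit = GBP 24,192,893.25 − GBP 23,983,000.00

Profit: GBP 209,893.25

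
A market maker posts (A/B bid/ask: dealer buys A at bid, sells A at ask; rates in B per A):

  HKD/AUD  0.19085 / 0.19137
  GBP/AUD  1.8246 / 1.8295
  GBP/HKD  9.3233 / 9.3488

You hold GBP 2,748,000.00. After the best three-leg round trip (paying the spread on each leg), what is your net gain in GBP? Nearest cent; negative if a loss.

Best loop GBP → AUD → HKD → GBP:
GBP 2,748,000.00 × 1.8246 (sell GBP at bid) = AUD 5,014,000.80
AUD 5,014,000.80 ÷ 0.19137 (buy HKD at ask) = HKD 26,200,558.08
HKD 26,200,558.08 ÷ 9.3488 (buy GBP at ask) = GBP 2,802,558.41

Net profit: GBP 54,558.41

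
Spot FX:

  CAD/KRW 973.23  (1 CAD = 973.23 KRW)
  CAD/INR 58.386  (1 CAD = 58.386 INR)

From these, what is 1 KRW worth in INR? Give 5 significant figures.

1 KRW ÷ 973.23 = 0.00102751 CAD
0.00102751 CAD × 58.386 = 0.059992 INR

KRW/INR = 0.059992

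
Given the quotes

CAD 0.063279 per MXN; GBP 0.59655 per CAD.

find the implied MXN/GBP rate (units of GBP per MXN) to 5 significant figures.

1 MXN × 0.063279 = 0.063279 CAD
0.063279 CAD × 0.59655 = 0.0377491 GBP

MXN/GBP = 0.037749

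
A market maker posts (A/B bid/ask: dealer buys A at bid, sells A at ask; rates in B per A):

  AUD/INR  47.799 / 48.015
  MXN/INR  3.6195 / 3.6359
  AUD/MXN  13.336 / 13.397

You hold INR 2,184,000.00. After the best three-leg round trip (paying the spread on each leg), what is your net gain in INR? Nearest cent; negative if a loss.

Best loop INR → AUD → MXN → INR:
INR 2,184,000.00 ÷ 48.015 (buy AUD at ask) = AUD 45,485.79
AUD 45,485.79 × 13.336 (sell AUD at bid) = MXN 606,598.44
MXN 606,598.44 × 3.6195 (sell MXN at bid) = INR 2,195,583.05

Net profit: INR 11,583.05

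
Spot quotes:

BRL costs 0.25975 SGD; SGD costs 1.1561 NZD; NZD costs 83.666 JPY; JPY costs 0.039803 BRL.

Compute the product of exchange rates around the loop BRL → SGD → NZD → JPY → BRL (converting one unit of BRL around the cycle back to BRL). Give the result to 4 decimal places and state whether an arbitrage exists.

Around BRL → SGD → NZD → JPY → BRL: 1 × 0.25975 × 1.1561 × 83.666 × 0.039803 = 1.000036
Product ≈ 1 (deviation 0.004%, within rounding noise).

1.0000 (no arbitrage)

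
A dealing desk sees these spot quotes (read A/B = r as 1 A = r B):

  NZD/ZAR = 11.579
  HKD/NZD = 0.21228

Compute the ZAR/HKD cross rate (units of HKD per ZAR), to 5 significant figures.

ZAR/HKD = 0.40684

1 ZAR ÷ 11.579 = 0.0863632 NZD
0.0863632 NZD ÷ 0.21228 = 0.406836 HKD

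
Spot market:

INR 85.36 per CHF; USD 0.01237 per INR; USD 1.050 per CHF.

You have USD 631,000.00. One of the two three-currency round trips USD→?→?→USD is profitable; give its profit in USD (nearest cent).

Profit: USD 3,547.54

Profitable loop is USD → CHF → INR → USD:
USD 631,000.00 ÷ 1.050 = CHF 600,952.38
CHF 600,952.38 × 85.36 = INR 51,297,295.24
INR 51,297,295.24 × 0.01237 = USD 634,547.54
Profit = USD 634,547.54 − USD 631,000.00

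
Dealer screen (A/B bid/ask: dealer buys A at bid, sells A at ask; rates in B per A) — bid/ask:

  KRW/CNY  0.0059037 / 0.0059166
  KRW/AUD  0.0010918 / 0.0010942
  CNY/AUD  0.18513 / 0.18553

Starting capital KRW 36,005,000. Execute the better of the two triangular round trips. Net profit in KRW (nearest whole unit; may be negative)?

Best loop KRW → CNY → AUD → KRW:
KRW 36,005,000 × 0.0059037 (sell KRW at bid) = CNY 212,562.72
CNY 212,562.72 × 0.18513 (sell CNY at bid) = AUD 39,351.74
AUD 39,351.74 ÷ 0.0010942 (buy KRW at ask) = KRW 35,963,934

Net result: KRW -41,066 (no profitable arbitrage after spreads)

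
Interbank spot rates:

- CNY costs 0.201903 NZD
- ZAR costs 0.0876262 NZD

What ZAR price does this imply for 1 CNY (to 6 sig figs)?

1 CNY × 0.201903 = 0.201903 NZD
0.201903 NZD ÷ 0.0876262 = 2.30414 ZAR

CNY/ZAR = 2.30414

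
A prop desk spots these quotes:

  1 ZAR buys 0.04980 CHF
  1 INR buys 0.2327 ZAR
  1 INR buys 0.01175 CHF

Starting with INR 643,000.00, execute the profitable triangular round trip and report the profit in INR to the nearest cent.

Profitable loop is INR → CHF → ZAR → INR:
INR 643,000.00 × 0.01175 = CHF 7,555.25
CHF 7,555.25 ÷ 0.04980 = ZAR 151,711.85
ZAR 151,711.85 ÷ 0.2327 = INR 651,963.25
Profit = INR 651,963.25 − INR 643,000.00

Profit: INR 8,963.25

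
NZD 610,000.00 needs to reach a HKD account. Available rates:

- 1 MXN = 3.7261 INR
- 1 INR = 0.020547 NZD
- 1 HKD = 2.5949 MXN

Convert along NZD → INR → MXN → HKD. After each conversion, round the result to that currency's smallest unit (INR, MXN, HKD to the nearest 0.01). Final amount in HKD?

NZD 610,000.00 ÷ 0.020547 = INR 29,688,032.32
INR 29,688,032.32 ÷ 3.7261 = MXN 7,967,588.72
MXN 7,967,588.72 ÷ 2.5949 = HKD 3,070,480.06

HKD 3,070,480.06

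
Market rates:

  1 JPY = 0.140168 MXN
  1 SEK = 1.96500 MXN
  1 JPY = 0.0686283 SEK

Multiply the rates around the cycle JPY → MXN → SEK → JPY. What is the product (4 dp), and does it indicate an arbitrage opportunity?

Around JPY → MXN → SEK → JPY: 1 × 0.140168 ÷ 1.96500 ÷ 0.0686283 = 1.039401
Product > 1; profitable direction is JPY → MXN → SEK → JPY.

1.0394 (arbitrage exists)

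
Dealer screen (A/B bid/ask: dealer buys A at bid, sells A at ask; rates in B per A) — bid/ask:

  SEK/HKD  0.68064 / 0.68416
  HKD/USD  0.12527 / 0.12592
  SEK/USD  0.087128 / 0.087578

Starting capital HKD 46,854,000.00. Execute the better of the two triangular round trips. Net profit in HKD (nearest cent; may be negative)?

Net profit: HKD 532,215.38

Best loop HKD → SEK → USD → HKD:
HKD 46,854,000.00 ÷ 0.68416 (buy SEK at ask) = SEK 68,483,980.36
SEK 68,483,980.36 × 0.087128 (sell SEK at bid) = USD 5,966,872.24
USD 5,966,872.24 ÷ 0.12592 (buy HKD at ask) = HKD 47,386,215.38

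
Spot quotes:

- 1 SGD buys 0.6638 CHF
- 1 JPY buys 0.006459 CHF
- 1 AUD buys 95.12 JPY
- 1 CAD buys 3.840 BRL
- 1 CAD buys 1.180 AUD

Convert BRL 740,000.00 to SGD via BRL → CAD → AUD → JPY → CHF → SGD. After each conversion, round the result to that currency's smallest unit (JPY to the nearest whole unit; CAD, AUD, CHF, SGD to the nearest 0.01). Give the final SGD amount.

SGD 210,466.21

BRL 740,000.00 ÷ 3.840 = CAD 192,708.33
CAD 192,708.33 × 1.180 = AUD 227,395.83
AUD 227,395.83 × 95.12 = JPY 21,629,891
JPY 21,629,891 × 0.006459 = CHF 139,707.47
CHF 139,707.47 ÷ 0.6638 = SGD 210,466.21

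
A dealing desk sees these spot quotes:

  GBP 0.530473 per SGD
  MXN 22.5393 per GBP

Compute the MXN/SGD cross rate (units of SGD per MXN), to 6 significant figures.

1 MXN ÷ 22.5393 = 0.044367 GBP
0.044367 GBP ÷ 0.530473 = 0.0836366 SGD

MXN/SGD = 0.0836366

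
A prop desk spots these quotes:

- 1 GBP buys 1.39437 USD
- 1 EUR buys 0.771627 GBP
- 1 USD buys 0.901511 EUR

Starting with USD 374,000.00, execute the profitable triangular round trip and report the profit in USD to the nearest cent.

Profit: USD 11,580.56

Profitable loop is USD → GBP → EUR → USD:
USD 374,000.00 ÷ 1.39437 = GBP 268,221.49
GBP 268,221.49 ÷ 0.771627 = EUR 347,605.11
EUR 347,605.11 ÷ 0.901511 = USD 385,580.56
Profit = USD 385,580.56 − USD 374,000.00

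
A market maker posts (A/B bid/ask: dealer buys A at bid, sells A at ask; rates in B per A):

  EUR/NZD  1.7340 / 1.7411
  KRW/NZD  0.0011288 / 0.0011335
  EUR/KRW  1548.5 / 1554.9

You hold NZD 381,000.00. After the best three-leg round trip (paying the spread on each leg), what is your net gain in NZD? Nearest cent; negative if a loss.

Best loop NZD → EUR → KRW → NZD:
NZD 381,000.00 ÷ 1.7411 (buy EUR at ask) = EUR 218,827.18
EUR 218,827.18 × 1548.5 (sell EUR at bid) = KRW 338,853,885
KRW 338,853,885 × 0.0011288 (sell KRW at bid) = NZD 382,498.27

Net profit: NZD 1,498.27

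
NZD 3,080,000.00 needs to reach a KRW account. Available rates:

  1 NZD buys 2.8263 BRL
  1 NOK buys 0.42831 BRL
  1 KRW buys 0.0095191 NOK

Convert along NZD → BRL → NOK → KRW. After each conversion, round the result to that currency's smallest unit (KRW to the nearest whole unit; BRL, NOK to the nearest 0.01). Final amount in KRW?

KRW 2,135,083,535

NZD 3,080,000.00 × 2.8263 = BRL 8,705,004.00
BRL 8,705,004.00 ÷ 0.42831 = NOK 20,324,073.68
NOK 20,324,073.68 ÷ 0.0095191 = KRW 2,135,083,535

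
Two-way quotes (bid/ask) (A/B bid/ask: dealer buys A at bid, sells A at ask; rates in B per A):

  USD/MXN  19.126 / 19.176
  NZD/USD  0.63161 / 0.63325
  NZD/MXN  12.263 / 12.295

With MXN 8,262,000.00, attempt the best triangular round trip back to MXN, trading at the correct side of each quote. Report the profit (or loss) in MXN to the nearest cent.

Net profit: MXN 81,508.24

Best loop MXN → USD → NZD → MXN:
MXN 8,262,000.00 ÷ 19.176 (buy USD at ask) = USD 430,851.06
USD 430,851.06 ÷ 0.63325 (buy NZD at ask) = NZD 680,380.68
NZD 680,380.68 × 12.263 (sell NZD at bid) = MXN 8,343,508.24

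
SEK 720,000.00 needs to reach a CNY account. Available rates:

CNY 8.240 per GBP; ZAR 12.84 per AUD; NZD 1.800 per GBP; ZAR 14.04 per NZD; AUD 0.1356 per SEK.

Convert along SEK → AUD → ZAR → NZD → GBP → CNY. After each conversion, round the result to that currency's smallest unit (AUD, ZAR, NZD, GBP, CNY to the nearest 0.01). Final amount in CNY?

SEK 720,000.00 × 0.1356 = AUD 97,632.00
AUD 97,632.00 × 12.84 = ZAR 1,253,594.88
ZAR 1,253,594.88 ÷ 14.04 = NZD 89,287.38
NZD 89,287.38 ÷ 1.800 = GBP 49,604.10
GBP 49,604.10 × 8.240 = CNY 408,737.78

CNY 408,737.78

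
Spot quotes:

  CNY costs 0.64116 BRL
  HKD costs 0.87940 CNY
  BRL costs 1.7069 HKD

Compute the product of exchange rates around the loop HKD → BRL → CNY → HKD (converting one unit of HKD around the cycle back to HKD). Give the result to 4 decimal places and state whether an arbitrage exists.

Around HKD → BRL → CNY → HKD: 1 ÷ 1.7069 ÷ 0.64116 ÷ 0.87940 = 1.039056
Product > 1; profitable direction is HKD → BRL → CNY → HKD.

1.0391 (arbitrage exists)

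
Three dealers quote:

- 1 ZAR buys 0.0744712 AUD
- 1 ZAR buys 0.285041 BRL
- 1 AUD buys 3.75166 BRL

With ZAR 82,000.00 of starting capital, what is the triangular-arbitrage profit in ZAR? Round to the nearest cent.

Profit: ZAR 1,658.36

Profitable loop is ZAR → BRL → AUD → ZAR:
ZAR 82,000.00 × 0.285041 = BRL 23,373.36
BRL 23,373.36 ÷ 3.75166 = AUD 6,230.14
AUD 6,230.14 ÷ 0.0744712 = ZAR 83,658.36
Profit = ZAR 83,658.36 − ZAR 82,000.00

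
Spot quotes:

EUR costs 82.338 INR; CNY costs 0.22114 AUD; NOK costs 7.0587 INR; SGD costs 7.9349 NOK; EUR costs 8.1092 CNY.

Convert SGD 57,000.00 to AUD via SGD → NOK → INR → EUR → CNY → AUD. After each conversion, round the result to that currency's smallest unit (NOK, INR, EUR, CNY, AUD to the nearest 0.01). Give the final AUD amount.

AUD 69,532.21

SGD 57,000.00 × 7.9349 = NOK 452,289.30
NOK 452,289.30 × 7.0587 = INR 3,192,574.48
INR 3,192,574.48 ÷ 82.338 = EUR 38,774.01
EUR 38,774.01 × 8.1092 = CNY 314,426.20
CNY 314,426.20 × 0.22114 = AUD 69,532.21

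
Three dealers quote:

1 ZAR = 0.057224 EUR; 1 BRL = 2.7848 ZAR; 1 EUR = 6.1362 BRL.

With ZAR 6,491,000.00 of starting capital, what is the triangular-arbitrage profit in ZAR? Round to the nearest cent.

Profitable loop is ZAR → BRL → EUR → ZAR:
ZAR 6,491,000.00 ÷ 2.7848 = BRL 2,330,867.57
BRL 2,330,867.57 ÷ 6.1362 = EUR 379,855.21
EUR 379,855.21 ÷ 0.057224 = ZAR 6,638,040.24
Profit = ZAR 6,638,040.24 − ZAR 6,491,000.00

Profit: ZAR 147,040.24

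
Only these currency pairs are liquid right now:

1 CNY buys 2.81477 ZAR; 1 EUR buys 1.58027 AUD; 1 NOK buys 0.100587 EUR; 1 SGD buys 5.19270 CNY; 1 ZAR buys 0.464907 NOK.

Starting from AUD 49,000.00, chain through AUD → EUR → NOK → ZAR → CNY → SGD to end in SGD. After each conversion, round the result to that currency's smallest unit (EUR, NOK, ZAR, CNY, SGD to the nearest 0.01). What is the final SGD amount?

SGD 45,364.98

AUD 49,000.00 ÷ 1.58027 = EUR 31,007.36
EUR 31,007.36 ÷ 0.100587 = NOK 308,264.09
NOK 308,264.09 ÷ 0.464907 = ZAR 663,066.14
ZAR 663,066.14 ÷ 2.81477 = CNY 235,566.72
CNY 235,566.72 ÷ 5.19270 = SGD 45,364.98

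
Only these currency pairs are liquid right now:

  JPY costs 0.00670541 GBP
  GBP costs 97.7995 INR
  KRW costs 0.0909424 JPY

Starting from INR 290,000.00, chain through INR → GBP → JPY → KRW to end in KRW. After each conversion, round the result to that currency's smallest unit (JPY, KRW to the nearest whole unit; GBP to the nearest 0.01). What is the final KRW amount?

INR 290,000.00 ÷ 97.7995 = GBP 2,965.25
GBP 2,965.25 ÷ 0.00670541 = JPY 442,218
JPY 442,218 ÷ 0.0909424 = KRW 4,862,616

KRW 4,862,616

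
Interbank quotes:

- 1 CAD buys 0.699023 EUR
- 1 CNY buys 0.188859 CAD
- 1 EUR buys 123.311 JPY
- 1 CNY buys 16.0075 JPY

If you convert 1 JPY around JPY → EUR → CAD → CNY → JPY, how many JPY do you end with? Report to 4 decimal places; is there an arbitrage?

0.9833 (arbitrage exists)

Around JPY → EUR → CAD → CNY → JPY: 1 ÷ 123.311 ÷ 0.699023 ÷ 0.188859 × 16.0075 = 0.983315
Product < 1; profitable direction is JPY → CNY → CAD → EUR → JPY.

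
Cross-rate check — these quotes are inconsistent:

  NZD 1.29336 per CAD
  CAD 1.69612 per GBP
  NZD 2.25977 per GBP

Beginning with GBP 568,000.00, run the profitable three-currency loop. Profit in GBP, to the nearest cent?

Profit: GBP 17,108.72

Profitable loop is GBP → NZD → CAD → GBP:
GBP 568,000.00 × 2.25977 = NZD 1,283,549.36
NZD 1,283,549.36 ÷ 1.29336 = CAD 992,414.61
CAD 992,414.61 ÷ 1.69612 = GBP 585,108.72
Profit = GBP 585,108.72 − GBP 568,000.00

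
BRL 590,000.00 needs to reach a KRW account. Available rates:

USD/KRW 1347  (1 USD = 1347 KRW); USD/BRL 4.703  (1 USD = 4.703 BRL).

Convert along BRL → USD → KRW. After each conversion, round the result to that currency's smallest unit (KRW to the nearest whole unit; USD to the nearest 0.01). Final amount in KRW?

BRL 590,000.00 ÷ 4.703 = USD 125,451.84
USD 125,451.84 × 1347 = KRW 168,983,628

KRW 168,983,628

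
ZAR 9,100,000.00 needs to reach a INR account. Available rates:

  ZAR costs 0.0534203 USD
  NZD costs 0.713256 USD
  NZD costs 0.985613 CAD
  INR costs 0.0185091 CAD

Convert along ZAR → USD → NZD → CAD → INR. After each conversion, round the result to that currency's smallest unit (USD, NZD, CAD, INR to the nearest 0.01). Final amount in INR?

ZAR 9,100,000.00 × 0.0534203 = USD 486,124.73
USD 486,124.73 ÷ 0.713256 = NZD 681,557.15
NZD 681,557.15 × 0.985613 = CAD 671,751.59
CAD 671,751.59 ÷ 0.0185091 = INR 36,293,044.50

INR 36,293,044.50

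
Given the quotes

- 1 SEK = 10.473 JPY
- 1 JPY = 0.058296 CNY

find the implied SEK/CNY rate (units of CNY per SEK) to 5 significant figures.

SEK/CNY = 0.61053

1 SEK × 10.473 = 10.473 JPY
10.473 JPY × 0.058296 = 0.610534 CNY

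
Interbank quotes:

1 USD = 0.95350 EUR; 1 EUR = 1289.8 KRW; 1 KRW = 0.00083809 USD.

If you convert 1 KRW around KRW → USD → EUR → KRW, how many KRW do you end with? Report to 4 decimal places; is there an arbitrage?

1.0307 (arbitrage exists)

Around KRW → USD → EUR → KRW: 1 × 0.00083809 × 0.95350 × 1289.8 = 1.030703
Product > 1; profitable direction is KRW → USD → EUR → KRW.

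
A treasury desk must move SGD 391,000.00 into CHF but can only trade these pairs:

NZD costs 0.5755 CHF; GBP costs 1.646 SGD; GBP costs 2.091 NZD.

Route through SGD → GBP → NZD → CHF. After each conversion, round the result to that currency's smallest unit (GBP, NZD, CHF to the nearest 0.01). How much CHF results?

SGD 391,000.00 ÷ 1.646 = GBP 237,545.57
GBP 237,545.57 × 2.091 = NZD 496,707.79
NZD 496,707.79 × 0.5755 = CHF 285,855.33

CHF 285,855.33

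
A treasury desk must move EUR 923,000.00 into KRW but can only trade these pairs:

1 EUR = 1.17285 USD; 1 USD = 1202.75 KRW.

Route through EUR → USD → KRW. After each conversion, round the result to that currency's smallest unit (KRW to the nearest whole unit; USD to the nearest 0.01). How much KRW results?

EUR 923,000.00 × 1.17285 = USD 1,082,540.55
USD 1,082,540.55 × 1202.75 = KRW 1,302,025,647

KRW 1,302,025,647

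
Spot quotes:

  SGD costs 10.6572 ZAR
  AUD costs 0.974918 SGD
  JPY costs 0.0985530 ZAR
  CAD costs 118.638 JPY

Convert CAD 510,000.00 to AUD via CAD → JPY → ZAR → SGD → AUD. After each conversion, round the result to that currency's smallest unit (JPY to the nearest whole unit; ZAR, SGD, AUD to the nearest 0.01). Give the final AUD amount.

AUD 573,921.68

CAD 510,000.00 × 118.638 = JPY 60,505,380
JPY 60,505,380 × 0.0985530 = ZAR 5,962,986.72
ZAR 5,962,986.72 ÷ 10.6572 = SGD 559,526.58
SGD 559,526.58 ÷ 0.974918 = AUD 573,921.68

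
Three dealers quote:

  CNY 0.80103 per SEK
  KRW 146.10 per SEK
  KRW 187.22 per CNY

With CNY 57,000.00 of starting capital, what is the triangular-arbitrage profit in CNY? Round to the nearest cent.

Profit: CNY 1,509.40

Profitable loop is CNY → KRW → SEK → CNY:
CNY 57,000.00 × 187.22 = KRW 10,671,540
KRW 10,671,540 ÷ 146.10 = SEK 73,042.71
SEK 73,042.71 × 0.80103 = CNY 58,509.40
Profit = CNY 58,509.40 − CNY 57,000.00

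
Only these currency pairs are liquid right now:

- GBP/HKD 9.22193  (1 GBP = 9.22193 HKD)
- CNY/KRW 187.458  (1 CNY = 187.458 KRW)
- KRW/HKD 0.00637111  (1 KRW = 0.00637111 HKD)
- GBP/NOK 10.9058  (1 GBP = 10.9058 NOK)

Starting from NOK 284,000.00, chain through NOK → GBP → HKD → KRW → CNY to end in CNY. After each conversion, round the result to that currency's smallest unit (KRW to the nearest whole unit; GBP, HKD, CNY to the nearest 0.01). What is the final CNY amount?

NOK 284,000.00 ÷ 10.9058 = GBP 26,041.19
GBP 26,041.19 × 9.22193 = HKD 240,150.03
HKD 240,150.03 ÷ 0.00637111 = KRW 37,693,593
KRW 37,693,593 ÷ 187.458 = CNY 201,077.54

CNY 201,077.54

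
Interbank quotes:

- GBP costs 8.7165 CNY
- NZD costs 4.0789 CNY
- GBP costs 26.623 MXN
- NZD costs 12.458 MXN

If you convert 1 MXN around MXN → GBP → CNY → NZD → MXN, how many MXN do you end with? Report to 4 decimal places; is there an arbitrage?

1.0000 (no arbitrage)

Around MXN → GBP → CNY → NZD → MXN: 1 ÷ 26.623 × 8.7165 ÷ 4.0789 × 12.458 = 0.999978
Product ≈ 1 (deviation 0.002%, within rounding noise).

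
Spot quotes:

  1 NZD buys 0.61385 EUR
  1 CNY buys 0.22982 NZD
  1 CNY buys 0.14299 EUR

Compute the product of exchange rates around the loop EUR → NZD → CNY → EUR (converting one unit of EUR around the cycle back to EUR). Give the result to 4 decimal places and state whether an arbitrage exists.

1.0136 (arbitrage exists)

Around EUR → NZD → CNY → EUR: 1 ÷ 0.61385 ÷ 0.22982 × 0.14299 = 1.013574
Product > 1; profitable direction is EUR → NZD → CNY → EUR.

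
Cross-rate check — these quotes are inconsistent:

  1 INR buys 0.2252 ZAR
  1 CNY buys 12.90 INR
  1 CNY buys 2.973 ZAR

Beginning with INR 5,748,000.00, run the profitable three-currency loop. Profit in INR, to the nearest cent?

Profit: INR 134,386.72

Profitable loop is INR → CNY → ZAR → INR:
INR 5,748,000.00 ÷ 12.90 = CNY 445,581.40
CNY 445,581.40 × 2.973 = ZAR 1,324,713.49
ZAR 1,324,713.49 ÷ 0.2252 = INR 5,882,386.72
Profit = INR 5,882,386.72 − INR 5,748,000.00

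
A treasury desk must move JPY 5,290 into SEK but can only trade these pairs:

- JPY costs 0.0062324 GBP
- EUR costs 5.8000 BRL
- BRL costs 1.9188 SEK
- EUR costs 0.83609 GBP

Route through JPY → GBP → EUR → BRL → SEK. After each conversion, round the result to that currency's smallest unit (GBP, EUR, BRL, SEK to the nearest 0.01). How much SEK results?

JPY 5,290 × 0.0062324 = GBP 32.97
GBP 32.97 ÷ 0.83609 = EUR 39.43
EUR 39.43 × 5.8000 = BRL 228.69
BRL 228.69 × 1.9188 = SEK 438.81

SEK 438.81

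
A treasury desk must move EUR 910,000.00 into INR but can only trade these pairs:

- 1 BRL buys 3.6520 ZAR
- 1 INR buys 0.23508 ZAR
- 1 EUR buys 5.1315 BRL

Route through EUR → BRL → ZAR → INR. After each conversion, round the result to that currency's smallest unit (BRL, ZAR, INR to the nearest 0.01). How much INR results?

INR 72,543,885.40

EUR 910,000.00 × 5.1315 = BRL 4,669,665.00
BRL 4,669,665.00 × 3.6520 = ZAR 17,053,616.58
ZAR 17,053,616.58 ÷ 0.23508 = INR 72,543,885.40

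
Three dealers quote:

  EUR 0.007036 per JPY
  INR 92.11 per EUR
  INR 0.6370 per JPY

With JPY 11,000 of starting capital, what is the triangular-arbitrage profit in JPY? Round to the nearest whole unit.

Profit: JPY 191

Profitable loop is JPY → EUR → INR → JPY:
JPY 11,000 × 0.007036 = EUR 77.40
EUR 77.40 × 92.11 = INR 7,128.95
INR 7,128.95 ÷ 0.6370 = JPY 11,191
Profit = JPY 11,191 − JPY 11,000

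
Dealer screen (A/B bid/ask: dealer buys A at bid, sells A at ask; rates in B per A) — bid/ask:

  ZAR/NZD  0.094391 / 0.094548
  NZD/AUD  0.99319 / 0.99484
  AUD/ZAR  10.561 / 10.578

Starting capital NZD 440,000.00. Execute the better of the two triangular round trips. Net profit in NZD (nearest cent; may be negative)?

Net profit: NZD 2,225.24

Best loop NZD → ZAR → AUD → NZD:
NZD 440,000.00 ÷ 0.094548 (buy ZAR at ask) = ZAR 4,653,720.86
ZAR 4,653,720.86 ÷ 10.578 (buy AUD at ask) = AUD 439,943.36
AUD 439,943.36 ÷ 0.99484 (buy NZD at ask) = NZD 442,225.24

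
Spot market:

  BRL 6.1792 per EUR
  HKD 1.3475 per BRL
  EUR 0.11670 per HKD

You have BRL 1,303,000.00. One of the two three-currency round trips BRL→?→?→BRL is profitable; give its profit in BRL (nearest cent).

Profit: BRL 37,949.84

Profitable loop is BRL → EUR → HKD → BRL:
BRL 1,303,000.00 ÷ 6.1792 = EUR 210,868.72
EUR 210,868.72 ÷ 0.11670 = HKD 1,806,929.91
HKD 1,806,929.91 ÷ 1.3475 = BRL 1,340,949.84
Profit = BRL 1,340,949.84 − BRL 1,303,000.00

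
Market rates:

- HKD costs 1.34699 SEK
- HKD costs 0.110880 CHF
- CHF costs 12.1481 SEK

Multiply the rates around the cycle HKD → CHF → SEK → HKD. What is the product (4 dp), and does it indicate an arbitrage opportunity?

1.0000 (no arbitrage)

Around HKD → CHF → SEK → HKD: 1 × 0.110880 × 12.1481 ÷ 1.34699 = 0.999994
Product ≈ 1 (deviation 0.001%, within rounding noise).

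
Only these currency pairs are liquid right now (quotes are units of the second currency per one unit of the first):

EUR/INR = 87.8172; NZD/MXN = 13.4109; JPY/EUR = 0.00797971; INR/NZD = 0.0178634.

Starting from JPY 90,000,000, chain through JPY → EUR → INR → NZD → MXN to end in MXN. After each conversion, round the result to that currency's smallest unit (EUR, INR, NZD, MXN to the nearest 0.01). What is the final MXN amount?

MXN 15,108,844.53

JPY 90,000,000 × 0.00797971 = EUR 718,173.90
EUR 718,173.90 × 87.8172 = INR 63,068,021.01
INR 63,068,021.01 × 0.0178634 = NZD 1,126,609.29
NZD 1,126,609.29 × 13.4109 = MXN 15,108,844.53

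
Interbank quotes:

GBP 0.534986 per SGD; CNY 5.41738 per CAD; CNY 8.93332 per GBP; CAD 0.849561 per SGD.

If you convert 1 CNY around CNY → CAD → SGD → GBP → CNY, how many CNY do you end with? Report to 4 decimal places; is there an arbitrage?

Around CNY → CAD → SGD → GBP → CNY: 1 ÷ 5.41738 ÷ 0.849561 × 0.534986 × 8.93332 = 1.038416
Product > 1; profitable direction is CNY → CAD → SGD → GBP → CNY.

1.0384 (arbitrage exists)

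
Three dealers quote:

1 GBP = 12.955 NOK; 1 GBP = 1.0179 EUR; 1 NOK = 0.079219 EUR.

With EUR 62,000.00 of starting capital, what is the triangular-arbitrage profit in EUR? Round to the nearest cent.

Profit: EUR 510.55

Profitable loop is EUR → GBP → NOK → EUR:
EUR 62,000.00 ÷ 1.0179 = GBP 60,909.72
GBP 60,909.72 × 12.955 = NOK 789,085.37
NOK 789,085.37 × 0.079219 = EUR 62,510.55
Profit = EUR 62,510.55 − EUR 62,000.00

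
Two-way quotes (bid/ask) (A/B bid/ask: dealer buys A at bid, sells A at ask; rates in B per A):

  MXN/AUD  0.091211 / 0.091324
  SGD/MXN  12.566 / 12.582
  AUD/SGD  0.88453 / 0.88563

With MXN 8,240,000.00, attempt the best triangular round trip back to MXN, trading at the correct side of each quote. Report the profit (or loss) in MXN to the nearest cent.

Net profit: MXN 113,799.57

Best loop MXN → AUD → SGD → MXN:
MXN 8,240,000.00 × 0.091211 (sell MXN at bid) = AUD 751,578.64
AUD 751,578.64 × 0.88453 (sell AUD at bid) = SGD 664,793.85
SGD 664,793.85 × 12.566 (sell SGD at bid) = MXN 8,353,799.57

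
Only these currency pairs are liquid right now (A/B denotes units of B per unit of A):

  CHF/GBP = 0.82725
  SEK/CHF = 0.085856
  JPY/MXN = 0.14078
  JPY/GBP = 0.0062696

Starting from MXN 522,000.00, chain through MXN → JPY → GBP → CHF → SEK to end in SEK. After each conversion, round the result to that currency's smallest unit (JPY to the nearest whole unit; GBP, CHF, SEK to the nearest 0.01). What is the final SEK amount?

MXN 522,000.00 ÷ 0.14078 = JPY 3,707,913
JPY 3,707,913 × 0.0062696 = GBP 23,247.13
GBP 23,247.13 ÷ 0.82725 = CHF 28,101.70
CHF 28,101.70 ÷ 0.085856 = SEK 327,312.01

SEK 327,312.01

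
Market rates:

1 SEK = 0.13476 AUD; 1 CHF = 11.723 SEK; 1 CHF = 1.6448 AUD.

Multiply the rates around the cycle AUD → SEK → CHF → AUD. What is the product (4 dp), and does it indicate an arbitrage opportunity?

Around AUD → SEK → CHF → AUD: 1 ÷ 0.13476 ÷ 11.723 × 1.6448 = 1.041150
Product > 1; profitable direction is AUD → SEK → CHF → AUD.

1.0412 (arbitrage exists)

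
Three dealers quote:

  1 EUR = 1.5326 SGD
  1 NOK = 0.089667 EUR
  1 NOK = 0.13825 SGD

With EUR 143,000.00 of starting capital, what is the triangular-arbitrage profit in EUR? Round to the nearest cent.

Profit: EUR 859.89

Profitable loop is EUR → NOK → SGD → EUR:
EUR 143,000.00 ÷ 0.089667 = NOK 1,594,789.61
NOK 1,594,789.61 × 0.13825 = SGD 220,479.66
SGD 220,479.66 ÷ 1.5326 = EUR 143,859.89
Profit = EUR 143,859.89 − EUR 143,000.00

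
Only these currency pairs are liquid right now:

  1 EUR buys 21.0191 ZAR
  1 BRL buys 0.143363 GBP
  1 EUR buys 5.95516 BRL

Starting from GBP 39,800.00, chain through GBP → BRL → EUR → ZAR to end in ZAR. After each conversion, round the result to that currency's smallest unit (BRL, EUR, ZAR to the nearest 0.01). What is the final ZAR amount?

GBP 39,800.00 ÷ 0.143363 = BRL 277,616.96
BRL 277,616.96 ÷ 5.95516 = EUR 46,617.88
EUR 46,617.88 × 21.0191 = ZAR 979,865.88

ZAR 979,865.88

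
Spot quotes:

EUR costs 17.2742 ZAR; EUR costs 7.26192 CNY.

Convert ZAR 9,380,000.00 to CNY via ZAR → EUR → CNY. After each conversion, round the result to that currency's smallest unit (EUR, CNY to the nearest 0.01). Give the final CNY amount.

CNY 3,943,268.53

ZAR 9,380,000.00 ÷ 17.2742 = EUR 543,006.33
EUR 543,006.33 × 7.26192 = CNY 3,943,268.53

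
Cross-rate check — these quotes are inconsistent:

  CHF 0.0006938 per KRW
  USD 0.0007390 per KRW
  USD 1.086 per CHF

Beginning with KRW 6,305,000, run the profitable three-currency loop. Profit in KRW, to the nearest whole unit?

Profitable loop is KRW → CHF → USD → KRW:
KRW 6,305,000 × 0.0006938 = CHF 4,374.41
CHF 4,374.41 × 1.086 = USD 4,750.61
USD 4,750.61 ÷ 0.0007390 = KRW 6,428,428
Profit = KRW 6,428,428 − KRW 6,305,000

Profit: KRW 123,428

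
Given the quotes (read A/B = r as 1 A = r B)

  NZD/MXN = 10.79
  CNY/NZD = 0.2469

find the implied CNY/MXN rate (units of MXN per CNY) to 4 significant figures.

1 CNY × 0.2469 = 0.2469 NZD
0.2469 NZD × 10.79 = 2.66405 MXN

CNY/MXN = 2.664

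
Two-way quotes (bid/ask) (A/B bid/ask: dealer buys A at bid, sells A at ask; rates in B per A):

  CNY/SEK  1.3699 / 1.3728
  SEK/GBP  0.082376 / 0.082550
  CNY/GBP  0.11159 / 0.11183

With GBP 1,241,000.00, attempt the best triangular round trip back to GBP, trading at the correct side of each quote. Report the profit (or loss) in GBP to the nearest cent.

Net profit: GBP 11,284.55

Best loop GBP → CNY → SEK → GBP:
GBP 1,241,000.00 ÷ 0.11183 (buy CNY at ask) = CNY 11,097,201.11
CNY 11,097,201.11 × 1.3699 (sell CNY at bid) = SEK 15,202,055.80
SEK 15,202,055.80 × 0.082376 (sell SEK at bid) = GBP 1,252,284.55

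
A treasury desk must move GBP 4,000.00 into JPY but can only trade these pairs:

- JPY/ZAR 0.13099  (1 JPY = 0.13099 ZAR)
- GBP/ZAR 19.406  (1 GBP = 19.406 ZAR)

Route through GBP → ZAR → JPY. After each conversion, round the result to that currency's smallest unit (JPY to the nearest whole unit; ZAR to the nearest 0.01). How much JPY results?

JPY 592,595

GBP 4,000.00 × 19.406 = ZAR 77,624.00
ZAR 77,624.00 ÷ 0.13099 = JPY 592,595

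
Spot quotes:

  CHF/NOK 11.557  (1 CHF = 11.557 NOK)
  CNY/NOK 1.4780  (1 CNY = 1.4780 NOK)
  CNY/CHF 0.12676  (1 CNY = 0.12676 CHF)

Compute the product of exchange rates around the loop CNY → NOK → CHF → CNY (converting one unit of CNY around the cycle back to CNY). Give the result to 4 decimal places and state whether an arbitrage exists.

Around CNY → NOK → CHF → CNY: 1 × 1.4780 ÷ 11.557 ÷ 0.12676 = 1.008898
Product > 1; profitable direction is CNY → NOK → CHF → CNY.

1.0089 (arbitrage exists)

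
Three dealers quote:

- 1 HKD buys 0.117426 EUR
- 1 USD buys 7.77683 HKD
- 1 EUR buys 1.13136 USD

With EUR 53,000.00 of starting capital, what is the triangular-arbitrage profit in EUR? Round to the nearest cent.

Profitable loop is EUR → USD → HKD → EUR:
EUR 53,000.00 × 1.13136 = USD 59,962.08
USD 59,962.08 × 7.77683 = HKD 466,314.90
HKD 466,314.90 × 0.117426 = EUR 54,757.49
Profit = EUR 54,757.49 − EUR 53,000.00

Profit: EUR 1,757.49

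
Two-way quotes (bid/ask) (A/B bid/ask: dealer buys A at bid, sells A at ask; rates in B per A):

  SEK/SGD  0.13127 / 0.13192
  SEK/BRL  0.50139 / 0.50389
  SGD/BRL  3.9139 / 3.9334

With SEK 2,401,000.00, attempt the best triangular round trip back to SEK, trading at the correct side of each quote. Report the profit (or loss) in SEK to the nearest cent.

Best loop SEK → SGD → BRL → SEK:
SEK 2,401,000.00 × 0.13127 (sell SEK at bid) = SGD 315,179.27
SGD 315,179.27 × 3.9139 (sell SGD at bid) = BRL 1,233,580.14
BRL 1,233,580.14 ÷ 0.50389 (buy SEK at ask) = SEK 2,448,113.96

Net profit: SEK 47,113.96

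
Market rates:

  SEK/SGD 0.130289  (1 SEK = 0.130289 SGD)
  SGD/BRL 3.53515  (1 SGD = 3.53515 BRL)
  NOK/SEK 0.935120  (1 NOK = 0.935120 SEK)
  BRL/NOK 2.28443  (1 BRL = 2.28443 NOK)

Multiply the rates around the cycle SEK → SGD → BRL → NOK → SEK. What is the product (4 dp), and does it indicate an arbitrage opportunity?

0.9839 (arbitrage exists)

Around SEK → SGD → BRL → NOK → SEK: 1 × 0.130289 × 3.53515 × 2.28443 × 0.935120 = 0.983922
Product < 1; profitable direction is SEK → NOK → BRL → SGD → SEK.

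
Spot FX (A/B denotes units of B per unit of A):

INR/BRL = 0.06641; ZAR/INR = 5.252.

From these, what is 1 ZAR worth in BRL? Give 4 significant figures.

ZAR/BRL = 0.3488

1 ZAR × 5.252 = 5.252 INR
5.252 INR × 0.06641 = 0.348785 BRL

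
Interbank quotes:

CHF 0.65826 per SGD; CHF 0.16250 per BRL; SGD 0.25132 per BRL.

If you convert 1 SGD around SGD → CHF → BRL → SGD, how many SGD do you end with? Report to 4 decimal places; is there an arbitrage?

1.0181 (arbitrage exists)

Around SGD → CHF → BRL → SGD: 1 × 0.65826 ÷ 0.16250 × 0.25132 = 1.018055
Product > 1; profitable direction is SGD → CHF → BRL → SGD.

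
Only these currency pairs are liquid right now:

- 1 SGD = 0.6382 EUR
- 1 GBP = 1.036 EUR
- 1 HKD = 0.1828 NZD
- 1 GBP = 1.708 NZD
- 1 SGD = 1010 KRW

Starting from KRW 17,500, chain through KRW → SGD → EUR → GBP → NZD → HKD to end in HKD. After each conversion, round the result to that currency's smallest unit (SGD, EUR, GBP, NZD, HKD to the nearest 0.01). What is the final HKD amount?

KRW 17,500 ÷ 1010 = SGD 17.33
SGD 17.33 × 0.6382 = EUR 11.06
EUR 11.06 ÷ 1.036 = GBP 10.68
GBP 10.68 × 1.708 = NZD 18.24
NZD 18.24 ÷ 0.1828 = HKD 99.78

HKD 99.78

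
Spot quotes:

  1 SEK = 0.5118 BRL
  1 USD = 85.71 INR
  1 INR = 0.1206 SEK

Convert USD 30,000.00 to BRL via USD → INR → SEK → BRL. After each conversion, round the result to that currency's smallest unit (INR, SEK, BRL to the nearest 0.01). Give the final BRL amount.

BRL 158,708.56

USD 30,000.00 × 85.71 = INR 2,571,300.00
INR 2,571,300.00 × 0.1206 = SEK 310,098.78
SEK 310,098.78 × 0.5118 = BRL 158,708.56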